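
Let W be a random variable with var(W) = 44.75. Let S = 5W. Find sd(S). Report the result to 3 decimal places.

33.448

var(5W) = (5)²·44.75 = 1118.75
sd(S) = √1118.75 ≈ 33.448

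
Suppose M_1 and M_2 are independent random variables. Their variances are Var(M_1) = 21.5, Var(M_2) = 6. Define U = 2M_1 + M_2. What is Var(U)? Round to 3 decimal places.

92.000

By independence, Var(U) = (2)²Var(M_1) + (1)²Var(M_2)
= (2)²·21.5 + (1)²·6 = 92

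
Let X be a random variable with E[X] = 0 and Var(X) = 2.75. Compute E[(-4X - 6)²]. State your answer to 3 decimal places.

E[-4X - 6] = -4·0 − 6 = -6
Var(-4X - 6) = (-4)²·2.75 = 44
E[(-4X - 6)²] = Var((-4X - 6)) + (E[(-4X - 6)])² = 44 + (-6)² = 80

80.000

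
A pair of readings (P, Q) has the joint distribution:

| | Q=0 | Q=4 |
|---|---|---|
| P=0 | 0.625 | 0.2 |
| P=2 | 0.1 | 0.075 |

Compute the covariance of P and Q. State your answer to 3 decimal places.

0.215

E[P] = 0.35,  E[Q] = 1.1
E[PQ] = 0.6
Cov(P,Q) = E[PQ] − E[P]E[Q] = 0.6 − (0.35)(1.1) = 0.215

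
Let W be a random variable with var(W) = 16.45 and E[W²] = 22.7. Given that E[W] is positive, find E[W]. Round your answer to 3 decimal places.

(E[W])² = E[W²] − var(W) = 22.7 − 16.45 = 6.25
E[W] = √6.25 = 2.5

2.500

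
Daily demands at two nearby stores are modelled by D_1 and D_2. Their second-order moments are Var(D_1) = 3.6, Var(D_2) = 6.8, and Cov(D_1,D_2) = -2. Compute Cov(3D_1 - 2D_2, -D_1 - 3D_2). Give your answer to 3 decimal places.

44.000

Cov(3D_1 - 2D_2, -D_1 - 3D_2) = (3)(-1)Var(D_1) + (-2)(-3)Var(D_2) + [(3)(-3) + (-2)(-1)]Cov(D_1,D_2)
= -3·3.6 + 6·6.8 + -7·-2 = 44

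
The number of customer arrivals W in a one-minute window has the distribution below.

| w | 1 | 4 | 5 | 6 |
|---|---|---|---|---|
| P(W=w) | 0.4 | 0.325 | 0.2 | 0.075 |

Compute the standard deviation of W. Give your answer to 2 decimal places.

1.84

E[W] = (1)(0.4) + (4)(0.325) + (5)(0.2) + (6)(0.075) = 3.15
E[W²] = (1)²(0.4) + (4)²(0.325) + (5)²(0.2) + (6)²(0.075) = 13.3
Var(W) = E[W²] − (E[W])² = 13.3 − (3.15)² = 3.3775
SD(W) = √3.3775 ≈ 1.84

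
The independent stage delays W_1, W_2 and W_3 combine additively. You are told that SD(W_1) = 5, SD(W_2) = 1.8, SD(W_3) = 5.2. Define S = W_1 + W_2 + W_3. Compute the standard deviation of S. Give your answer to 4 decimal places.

var(W_1) = 25, var(W_2) = 3.24, var(W_3) = 27.04
By independence, var(S) = (1)²var(W_1) + (1)²var(W_2) + (1)²var(W_3)
= (1)²·25 + (1)²·3.24 + (1)²·27.04 = 55.28
SD(S) = √55.28 ≈ 7.4351

7.4351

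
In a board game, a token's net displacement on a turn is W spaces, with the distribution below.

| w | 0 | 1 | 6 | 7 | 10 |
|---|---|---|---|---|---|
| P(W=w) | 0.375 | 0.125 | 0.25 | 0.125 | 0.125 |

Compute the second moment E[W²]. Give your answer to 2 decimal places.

E[W²] = (0)²(0.375) + (1)²(0.125) + (6)²(0.25) + (7)²(0.125) + (10)²(0.125) = 27.75

27.75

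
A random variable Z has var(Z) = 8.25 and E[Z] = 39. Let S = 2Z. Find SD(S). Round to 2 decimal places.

5.74

var(2Z) = (2)²·8.25 = 33
SD(S) = √33 ≈ 5.74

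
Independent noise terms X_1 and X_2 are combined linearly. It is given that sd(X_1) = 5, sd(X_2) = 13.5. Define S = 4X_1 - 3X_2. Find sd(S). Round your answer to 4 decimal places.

45.1691

var(X_1) = 25, var(X_2) = 182.25
By independence, var(S) = (4)²var(X_1) + (-3)²var(X_2)
= (4)²·25 + (-3)²·182.25 = 2040.25
sd(S) = √2040.25 ≈ 45.1691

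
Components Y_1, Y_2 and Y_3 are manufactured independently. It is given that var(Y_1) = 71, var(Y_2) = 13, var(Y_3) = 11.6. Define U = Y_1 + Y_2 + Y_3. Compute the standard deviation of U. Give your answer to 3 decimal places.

9.778

By independence, var(U) = (1)²var(Y_1) + (1)²var(Y_2) + (1)²var(Y_3)
= (1)²·71 + (1)²·13 + (1)²·11.6 = 95.6
sd(U) = √95.6 ≈ 9.778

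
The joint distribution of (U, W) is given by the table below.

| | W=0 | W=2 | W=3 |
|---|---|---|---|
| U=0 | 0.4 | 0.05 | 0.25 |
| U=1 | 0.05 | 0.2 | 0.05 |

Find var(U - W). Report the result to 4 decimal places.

E[U] = 0.3,  E[W] = 1.4,  E[UW] = 0.55
var(U) = 0.3 − (0.3)² = 0.21;  var(W) = 3.7 − (1.4)² = 1.74
Cov(U,W) = 0.55 − (0.3)(1.4) = 0.13
var(U - W) = (1)²·0.21 + (-1)²·1.74 + 2·(1)·(-1)·0.13 = 1.69

1.6900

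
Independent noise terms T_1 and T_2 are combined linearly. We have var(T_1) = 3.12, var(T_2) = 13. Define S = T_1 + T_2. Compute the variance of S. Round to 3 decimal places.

By independence, var(S) = (1)²var(T_1) + (1)²var(T_2)
= (1)²·3.12 + (1)²·13 = 16.12

16.120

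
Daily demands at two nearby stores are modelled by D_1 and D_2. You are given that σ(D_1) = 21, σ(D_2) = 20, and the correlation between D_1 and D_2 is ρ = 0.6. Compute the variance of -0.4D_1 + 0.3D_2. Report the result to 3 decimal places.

46.080

var(D_1) = (21)² = 441;  var(D_2) = (20)² = 400
Cov(D_1,D_2) = ρ·σ(D_1)·σ(D_2) = 0.6·21·20 = 252
var(-0.4D_1 + 0.3D_2) = (-0.4)²·var(D_1) + (0.3)²·var(D_2) + 2·(-0.4)·(0.3)·Cov(D_1,D_2)
= 0.16·441 + 0.09·400 + -0.24·252 = 46.08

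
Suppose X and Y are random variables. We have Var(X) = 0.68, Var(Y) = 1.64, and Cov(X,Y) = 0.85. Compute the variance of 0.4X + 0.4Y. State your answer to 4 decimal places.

0.6432

Var(0.4X + 0.4Y) = (0.4)²·Var(X) + (0.4)²·Var(Y) + 2·(0.4)·(0.4)·Cov(X,Y)
= 0.16·0.68 + 0.16·1.64 + 0.32·0.85 = 0.6432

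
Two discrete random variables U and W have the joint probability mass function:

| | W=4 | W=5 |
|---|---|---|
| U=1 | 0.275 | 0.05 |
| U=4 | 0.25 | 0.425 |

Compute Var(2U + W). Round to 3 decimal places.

9.399

E[U] = 3.025,  E[W] = 4.475,  E[UW] = 13.85
Var(U) = 11.125 − (3.025)² = 1.974375;  Var(W) = 20.275 − (4.475)² = 0.249375
Cov(U,W) = 13.85 − (3.025)(4.475) = 0.313125
Var(2U + W) = (2)²·1.974375 + (1)²·0.249375 + 2·(2)·(1)·0.313125 = 9.399375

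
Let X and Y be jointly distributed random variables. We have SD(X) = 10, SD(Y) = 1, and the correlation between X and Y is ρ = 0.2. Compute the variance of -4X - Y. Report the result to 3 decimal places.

V(X) = (10)² = 100;  V(Y) = (1)² = 1
Cov(X,Y) = ρ·SD(X)·SD(Y) = 0.2·10·1 = 2
V(-4X - Y) = (-4)²·V(X) + (-1)²·V(Y) + 2·(-4)·(-1)·Cov(X,Y)
= 16·100 + 1·1 + 8·2 = 1617

1617.000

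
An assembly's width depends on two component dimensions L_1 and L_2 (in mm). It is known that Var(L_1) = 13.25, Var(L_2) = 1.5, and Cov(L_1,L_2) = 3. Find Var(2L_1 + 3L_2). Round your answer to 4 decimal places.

102.5000

Var(2L_1 + 3L_2) = (2)²·Var(L_1) + (3)²·Var(L_2) + 2·(2)·(3)·Cov(L_1,L_2)
= 4·13.25 + 9·1.5 + 12·3 = 102.5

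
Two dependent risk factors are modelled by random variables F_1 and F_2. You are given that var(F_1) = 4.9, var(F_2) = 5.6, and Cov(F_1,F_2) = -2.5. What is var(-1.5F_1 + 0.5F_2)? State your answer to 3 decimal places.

var(-1.5F_1 + 0.5F_2) = (-1.5)²·var(F_1) + (0.5)²·var(F_2) + 2·(-1.5)·(0.5)·Cov(F_1,F_2)
= 2.25·4.9 + 0.25·5.6 + -1.5·-2.5 = 16.175

16.175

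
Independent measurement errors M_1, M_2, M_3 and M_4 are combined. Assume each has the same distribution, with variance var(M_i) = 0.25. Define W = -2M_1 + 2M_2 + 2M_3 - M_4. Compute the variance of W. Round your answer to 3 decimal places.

By independence, var(W) = (-2)²var(M_1) + (2)²var(M_2) + (2)²var(M_3) + (-1)²var(M_4)
= (-2)²·0.25 + (2)²·0.25 + (2)²·0.25 + (-1)²·0.25 = 3.25

3.250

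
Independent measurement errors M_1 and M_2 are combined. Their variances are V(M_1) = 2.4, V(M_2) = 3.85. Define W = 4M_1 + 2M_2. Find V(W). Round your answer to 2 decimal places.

By independence, V(W) = (4)²V(M_1) + (2)²V(M_2)
= (4)²·2.4 + (2)²·3.85 = 53.8

53.80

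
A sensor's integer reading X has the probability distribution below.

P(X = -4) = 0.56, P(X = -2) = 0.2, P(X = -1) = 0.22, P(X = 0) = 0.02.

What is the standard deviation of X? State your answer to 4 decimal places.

1.3418

E[X] = (-4)(0.56) + (-2)(0.2) + (-1)(0.22) + (0)(0.02) = -2.86
E[X²] = (-4)²(0.56) + (-2)²(0.2) + (-1)²(0.22) + (0)²(0.02) = 9.98
V(X) = E[X²] − (E[X])² = 9.98 − (-2.86)² = 1.8004
sd(X) = √1.8004 ≈ 1.3418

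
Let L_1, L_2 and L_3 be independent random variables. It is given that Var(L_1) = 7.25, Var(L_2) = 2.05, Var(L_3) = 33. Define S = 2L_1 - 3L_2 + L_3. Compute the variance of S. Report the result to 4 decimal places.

80.4500

By independence, Var(S) = (2)²Var(L_1) + (-3)²Var(L_2) + (1)²Var(L_3)
= (2)²·7.25 + (-3)²·2.05 + (1)²·33 = 80.45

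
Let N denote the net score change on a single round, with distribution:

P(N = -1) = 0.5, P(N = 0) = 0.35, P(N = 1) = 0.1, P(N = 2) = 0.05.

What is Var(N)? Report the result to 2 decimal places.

E[N] = (-1)(0.5) + (0)(0.35) + (1)(0.1) + (2)(0.05) = -0.3
E[N²] = (-1)²(0.5) + (0)²(0.35) + (1)²(0.1) + (2)²(0.05) = 0.8
Var(N) = E[N²] − (E[N])² = 0.8 − (-0.3)² = 0.71

0.71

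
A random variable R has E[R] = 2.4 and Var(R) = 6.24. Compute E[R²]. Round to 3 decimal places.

E[R²] = Var(R) + (E[R])² = 6.24 + (2.4)² = 12

12.000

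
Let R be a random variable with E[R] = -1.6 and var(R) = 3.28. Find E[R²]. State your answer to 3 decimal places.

5.840

E[R²] = var(R) + (E[R])² = 3.28 + (-1.6)² = 5.84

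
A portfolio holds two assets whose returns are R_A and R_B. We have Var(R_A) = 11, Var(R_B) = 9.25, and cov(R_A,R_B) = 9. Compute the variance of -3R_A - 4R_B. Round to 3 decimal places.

Var(-3R_A - 4R_B) = (-3)²·Var(R_A) + (-4)²·Var(R_B) + 2·(-3)·(-4)·cov(R_A,R_B)
= 9·11 + 16·9.25 + 24·9 = 463

463.000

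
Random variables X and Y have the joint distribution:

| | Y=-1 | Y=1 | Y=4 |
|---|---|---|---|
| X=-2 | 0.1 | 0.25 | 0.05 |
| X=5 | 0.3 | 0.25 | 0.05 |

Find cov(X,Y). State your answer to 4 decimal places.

E[X] = 2.2,  E[Y] = 0.5
E[XY] = 0.05
cov(X,Y) = E[XY] − E[X]E[Y] = 0.05 − (2.2)(0.5) = -1.05

-1.0500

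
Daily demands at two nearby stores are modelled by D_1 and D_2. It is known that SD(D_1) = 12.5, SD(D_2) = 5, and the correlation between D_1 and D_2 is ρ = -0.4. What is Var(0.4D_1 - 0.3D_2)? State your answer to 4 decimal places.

33.2500

Var(D_1) = (12.5)² = 156.25;  Var(D_2) = (5)² = 25
Cov(D_1,D_2) = ρ·SD(D_1)·SD(D_2) = -0.4·12.5·5 = -25
Var(0.4D_1 - 0.3D_2) = (0.4)²·Var(D_1) + (-0.3)²·Var(D_2) + 2·(0.4)·(-0.3)·Cov(D_1,D_2)
= 0.16·156.25 + 0.09·25 + -0.24·-25 = 33.25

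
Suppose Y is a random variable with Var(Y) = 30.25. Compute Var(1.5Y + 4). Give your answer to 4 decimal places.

68.0625

Var(1.5Y + 4) = (1.5)²·Var(Y) = 2.25·30.25 = 68.0625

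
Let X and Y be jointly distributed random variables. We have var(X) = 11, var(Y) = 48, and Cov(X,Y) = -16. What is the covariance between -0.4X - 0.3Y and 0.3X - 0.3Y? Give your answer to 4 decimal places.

2.5200

Cov(-0.4X - 0.3Y, 0.3X - 0.3Y) = (-0.4)(0.3)var(X) + (-0.3)(-0.3)var(Y) + [(-0.4)(-0.3) + (-0.3)(0.3)]Cov(X,Y)
= -0.12·11 + 0.09·48 + 0.03·-16 = 2.52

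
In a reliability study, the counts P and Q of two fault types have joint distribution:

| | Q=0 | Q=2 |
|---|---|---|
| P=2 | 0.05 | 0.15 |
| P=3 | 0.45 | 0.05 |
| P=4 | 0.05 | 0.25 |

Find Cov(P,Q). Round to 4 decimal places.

0.1100

E[P] = 3.1,  E[Q] = 0.9
E[PQ] = 2.9
Cov(P,Q) = E[PQ] − E[P]E[Q] = 2.9 − (3.1)(0.9) = 0.11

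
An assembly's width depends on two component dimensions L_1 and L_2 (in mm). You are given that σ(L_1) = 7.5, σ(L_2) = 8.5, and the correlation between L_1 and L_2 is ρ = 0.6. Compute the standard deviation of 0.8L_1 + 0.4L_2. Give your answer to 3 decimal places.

V(L_1) = (7.5)² = 56.25;  V(L_2) = (8.5)² = 72.25
Cov(L_1,L_2) = ρ·σ(L_1)·σ(L_2) = 0.6·7.5·8.5 = 38.25
V(0.8L_1 + 0.4L_2) = (0.8)²·V(L_1) + (0.4)²·V(L_2) + 2·(0.8)·(0.4)·Cov(L_1,L_2)
= 0.64·56.25 + 0.16·72.25 + 0.64·38.25 = 72.04
σ(0.8L_1 + 0.4L_2) = √72.04 ≈ 8.488

8.488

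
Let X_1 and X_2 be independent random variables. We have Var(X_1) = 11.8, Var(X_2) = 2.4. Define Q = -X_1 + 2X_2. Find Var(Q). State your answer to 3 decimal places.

By independence, Var(Q) = (-1)²Var(X_1) + (2)²Var(X_2)
= (-1)²·11.8 + (2)²·2.4 = 21.4

21.400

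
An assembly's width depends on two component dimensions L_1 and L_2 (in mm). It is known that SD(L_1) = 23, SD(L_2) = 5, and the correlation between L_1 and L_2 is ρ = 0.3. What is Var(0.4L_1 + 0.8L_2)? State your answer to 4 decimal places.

122.7200

Var(L_1) = (23)² = 529;  Var(L_2) = (5)² = 25
Cov(L_1,L_2) = ρ·SD(L_1)·SD(L_2) = 0.3·23·5 = 34.5
Var(0.4L_1 + 0.8L_2) = (0.4)²·Var(L_1) + (0.8)²·Var(L_2) + 2·(0.4)·(0.8)·Cov(L_1,L_2)
= 0.16·529 + 0.64·25 + 0.64·34.5 = 122.72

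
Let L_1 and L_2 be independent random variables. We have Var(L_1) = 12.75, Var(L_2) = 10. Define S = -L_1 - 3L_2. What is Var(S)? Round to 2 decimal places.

By independence, Var(S) = (-1)²Var(L_1) + (-3)²Var(L_2)
= (-1)²·12.75 + (-3)²·10 = 102.75

102.75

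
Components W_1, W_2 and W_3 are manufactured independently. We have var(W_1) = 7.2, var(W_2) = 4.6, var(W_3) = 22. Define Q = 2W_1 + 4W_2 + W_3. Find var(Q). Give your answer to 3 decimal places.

124.400

By independence, var(Q) = (2)²var(W_1) + (4)²var(W_2) + (1)²var(W_3)
= (2)²·7.2 + (4)²·4.6 + (1)²·22 = 124.4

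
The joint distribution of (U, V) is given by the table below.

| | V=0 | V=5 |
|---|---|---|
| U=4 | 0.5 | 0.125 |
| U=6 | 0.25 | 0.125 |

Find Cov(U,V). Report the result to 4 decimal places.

E[U] = 4.75,  E[V] = 1.25
E[UV] = 6.25
Cov(U,V) = E[UV] − E[U]E[V] = 6.25 − (4.75)(1.25) = 0.3125

0.3125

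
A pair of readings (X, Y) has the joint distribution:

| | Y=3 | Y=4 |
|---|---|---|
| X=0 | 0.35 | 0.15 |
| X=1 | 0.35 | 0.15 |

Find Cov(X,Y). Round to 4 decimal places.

0.0000

E[X] = 0.5,  E[Y] = 3.3
E[XY] = 1.65
Cov(X,Y) = E[XY] − E[X]E[Y] = 1.65 − (0.5)(3.3) = 0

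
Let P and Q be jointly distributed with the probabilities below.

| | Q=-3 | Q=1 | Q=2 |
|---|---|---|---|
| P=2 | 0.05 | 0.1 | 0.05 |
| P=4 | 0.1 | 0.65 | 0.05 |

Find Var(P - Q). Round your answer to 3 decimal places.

2.690

E[P] = 3.6,  E[Q] = 0.5,  E[PQ] = 1.9
Var(P) = 13.6 − (3.6)² = 0.64;  Var(Q) = 2.5 − (0.5)² = 2.25
Cov(P,Q) = 1.9 − (3.6)(0.5) = 0.1
Var(P - Q) = (1)²·0.64 + (-1)²·2.25 + 2·(1)·(-1)·0.1 = 2.69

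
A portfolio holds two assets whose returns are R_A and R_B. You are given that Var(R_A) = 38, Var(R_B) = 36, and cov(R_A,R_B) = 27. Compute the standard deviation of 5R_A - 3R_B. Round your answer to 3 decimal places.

Var(5R_A - 3R_B) = (5)²·Var(R_A) + (-3)²·Var(R_B) + 2·(5)·(-3)·cov(R_A,R_B)
= 25·38 + 9·36 + -30·27 = 464
SD(5R_A - 3R_B) = √464 ≈ 21.541

21.541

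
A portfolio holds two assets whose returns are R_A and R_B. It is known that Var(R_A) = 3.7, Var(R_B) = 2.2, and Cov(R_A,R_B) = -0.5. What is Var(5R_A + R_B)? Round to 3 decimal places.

Var(5R_A + R_B) = (5)²·Var(R_A) + (1)²·Var(R_B) + 2·(5)·(1)·Cov(R_A,R_B)
= 25·3.7 + 1·2.2 + 10·-0.5 = 89.7

89.700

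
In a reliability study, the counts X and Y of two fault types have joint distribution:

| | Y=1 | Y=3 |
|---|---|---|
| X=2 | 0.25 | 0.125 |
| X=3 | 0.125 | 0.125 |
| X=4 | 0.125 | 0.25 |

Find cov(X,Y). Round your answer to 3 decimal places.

E[X] = 3,  E[Y] = 2
E[XY] = 6.25
cov(X,Y) = E[XY] − E[X]E[Y] = 6.25 − (3)(2) = 0.25

0.250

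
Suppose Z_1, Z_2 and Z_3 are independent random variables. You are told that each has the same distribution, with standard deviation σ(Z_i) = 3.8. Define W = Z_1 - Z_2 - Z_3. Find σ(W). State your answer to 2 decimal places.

Var(Z_i) = (3.8)² = 14.44
By independence, Var(W) = (1)²Var(Z_1) + (-1)²Var(Z_2) + (-1)²Var(Z_3)
= (1)²·14.44 + (-1)²·14.44 + (-1)²·14.44 = 43.32
σ(W) = √43.32 ≈ 6.58

6.58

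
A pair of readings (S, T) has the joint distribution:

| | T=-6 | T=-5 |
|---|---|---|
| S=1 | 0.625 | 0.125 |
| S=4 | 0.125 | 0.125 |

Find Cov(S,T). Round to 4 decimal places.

E[S] = 1.75,  E[T] = -5.75
E[ST] = -9.875
Cov(S,T) = E[ST] − E[S]E[T] = -9.875 − (1.75)(-5.75) = 0.1875

0.1875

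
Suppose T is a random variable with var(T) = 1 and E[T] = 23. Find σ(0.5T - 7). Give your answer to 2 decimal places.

0.50

var(0.5T - 7) = (0.5)²·1 = 0.25
σ(0.5T - 7) = √0.25 ≈ 0.50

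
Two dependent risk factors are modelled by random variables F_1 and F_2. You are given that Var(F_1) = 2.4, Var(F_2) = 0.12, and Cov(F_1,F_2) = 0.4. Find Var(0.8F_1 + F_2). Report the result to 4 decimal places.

Var(0.8F_1 + F_2) = (0.8)²·Var(F_1) + (1)²·Var(F_2) + 2·(0.8)·(1)·Cov(F_1,F_2)
= 0.64·2.4 + 1·0.12 + 1.6·0.4 = 2.296

2.2960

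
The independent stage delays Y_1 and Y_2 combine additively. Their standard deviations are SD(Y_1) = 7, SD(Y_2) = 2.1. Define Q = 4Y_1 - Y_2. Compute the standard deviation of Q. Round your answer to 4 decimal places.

Var(Y_1) = 49, Var(Y_2) = 4.41
By independence, Var(Q) = (4)²Var(Y_1) + (-1)²Var(Y_2)
= (4)²·49 + (-1)²·4.41 = 788.41
SD(Q) = √788.41 ≈ 28.0786

28.0786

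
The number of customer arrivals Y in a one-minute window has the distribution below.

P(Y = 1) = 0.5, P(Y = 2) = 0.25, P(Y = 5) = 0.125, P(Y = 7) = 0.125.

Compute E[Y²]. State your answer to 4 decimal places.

10.7500

E[Y²] = (1)²(0.5) + (2)²(0.25) + (5)²(0.125) + (7)²(0.125) = 10.75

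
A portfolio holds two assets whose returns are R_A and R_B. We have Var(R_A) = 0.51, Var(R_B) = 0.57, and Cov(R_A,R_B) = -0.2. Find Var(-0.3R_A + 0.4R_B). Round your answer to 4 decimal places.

0.1851

Var(-0.3R_A + 0.4R_B) = (-0.3)²·Var(R_A) + (0.4)²·Var(R_B) + 2·(-0.3)·(0.4)·Cov(R_A,R_B)
= 0.09·0.51 + 0.16·0.57 + -0.24·-0.2 = 0.1851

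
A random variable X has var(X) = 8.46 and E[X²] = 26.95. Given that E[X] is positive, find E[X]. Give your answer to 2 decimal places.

4.30

(E[X])² = E[X²] − var(X) = 26.95 − 8.46 = 18.49
E[X] = √18.49 = 4.3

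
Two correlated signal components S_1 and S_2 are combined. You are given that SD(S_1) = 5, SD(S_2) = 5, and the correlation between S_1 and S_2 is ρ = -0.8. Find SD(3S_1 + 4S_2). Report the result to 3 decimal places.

V(S_1) = (5)² = 25;  V(S_2) = (5)² = 25
Cov(S_1,S_2) = ρ·SD(S_1)·SD(S_2) = -0.8·5·5 = -20
V(3S_1 + 4S_2) = (3)²·V(S_1) + (4)²·V(S_2) + 2·(3)·(4)·Cov(S_1,S_2)
= 9·25 + 16·25 + 24·-20 = 145
SD(3S_1 + 4S_2) = √145 ≈ 12.042

12.042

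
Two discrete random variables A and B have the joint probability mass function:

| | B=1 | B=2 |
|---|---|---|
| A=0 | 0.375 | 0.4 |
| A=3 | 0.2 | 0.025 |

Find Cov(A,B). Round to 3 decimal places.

E[A] = 0.675,  E[B] = 1.425
E[AB] = 0.75
Cov(A,B) = E[AB] − E[A]E[B] = 0.75 − (0.675)(1.425) = -0.211875

-0.212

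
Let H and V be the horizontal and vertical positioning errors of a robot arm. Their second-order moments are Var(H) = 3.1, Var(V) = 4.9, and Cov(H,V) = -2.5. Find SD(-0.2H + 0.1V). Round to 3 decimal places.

Var(-0.2H + 0.1V) = (-0.2)²·Var(H) + (0.1)²·Var(V) + 2·(-0.2)·(0.1)·Cov(H,V)
= 0.04·3.1 + 0.01·4.9 + -0.04·-2.5 = 0.273
SD(-0.2H + 0.1V) = √0.273 ≈ 0.522

0.522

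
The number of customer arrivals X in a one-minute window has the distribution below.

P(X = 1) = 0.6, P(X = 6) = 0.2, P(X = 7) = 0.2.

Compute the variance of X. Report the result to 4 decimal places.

7.3600

E[X] = (1)(0.6) + (6)(0.2) + (7)(0.2) = 3.2
E[X²] = (1)²(0.6) + (6)²(0.2) + (7)²(0.2) = 17.6
var(X) = E[X²] − (E[X])² = 17.6 − (3.2)² = 7.36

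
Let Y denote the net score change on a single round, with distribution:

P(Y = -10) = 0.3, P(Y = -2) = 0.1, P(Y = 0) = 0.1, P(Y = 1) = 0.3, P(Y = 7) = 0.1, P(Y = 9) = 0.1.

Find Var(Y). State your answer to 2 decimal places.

E[Y] = (-10)(0.3) + (-2)(0.1) + (0)(0.1) + (1)(0.3) + (7)(0.1) + (9)(0.1) = -1.3
E[Y²] = (-10)²(0.3) + (-2)²(0.1) + (0)²(0.1) + (1)²(0.3) + (7)²(0.1) + (9)²(0.1) = 43.7
Var(Y) = E[Y²] − (E[Y])² = 43.7 − (-1.3)² = 42.01

42.01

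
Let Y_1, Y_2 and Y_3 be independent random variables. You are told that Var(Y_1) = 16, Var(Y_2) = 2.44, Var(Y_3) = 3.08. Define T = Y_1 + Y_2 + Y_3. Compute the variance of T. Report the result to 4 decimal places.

21.5200

By independence, Var(T) = (1)²Var(Y_1) + (1)²Var(Y_2) + (1)²Var(Y_3)
= (1)²·16 + (1)²·2.44 + (1)²·3.08 = 21.52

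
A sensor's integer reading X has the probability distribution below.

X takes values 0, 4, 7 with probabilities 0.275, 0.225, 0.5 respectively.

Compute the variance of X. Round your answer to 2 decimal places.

E[X] = (0)(0.275) + (4)(0.225) + (7)(0.5) = 4.4
E[X²] = (0)²(0.275) + (4)²(0.225) + (7)²(0.5) = 28.1
Var(X) = E[X²] − (E[X])² = 28.1 − (4.4)² = 8.74

8.74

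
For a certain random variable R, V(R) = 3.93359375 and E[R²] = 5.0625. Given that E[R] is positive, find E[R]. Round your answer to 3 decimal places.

(E[R])² = E[R²] − V(R) = 5.0625 − 3.93359375 = 1.12890625
E[R] = √1.12890625 = 1.0625

1.063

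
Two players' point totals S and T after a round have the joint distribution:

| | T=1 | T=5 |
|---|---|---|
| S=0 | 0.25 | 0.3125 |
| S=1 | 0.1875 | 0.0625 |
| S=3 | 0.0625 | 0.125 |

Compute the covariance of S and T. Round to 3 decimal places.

E[S] = 0.8125,  E[T] = 3
E[ST] = 2.5625
cov(S,T) = E[ST] − E[S]E[T] = 2.5625 − (0.8125)(3) = 0.125

0.125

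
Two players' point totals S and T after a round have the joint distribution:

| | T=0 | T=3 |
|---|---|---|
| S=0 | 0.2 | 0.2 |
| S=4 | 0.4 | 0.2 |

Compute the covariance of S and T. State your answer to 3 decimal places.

-0.480

E[S] = 2.4,  E[T] = 1.2
E[ST] = 2.4
cov(S,T) = E[ST] − E[S]E[T] = 2.4 − (2.4)(1.2) = -0.48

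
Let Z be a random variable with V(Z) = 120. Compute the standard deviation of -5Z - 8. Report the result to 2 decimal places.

V(-5Z - 8) = (-5)²·120 = 3000
SD(-5Z - 8) = √3000 ≈ 54.77

54.77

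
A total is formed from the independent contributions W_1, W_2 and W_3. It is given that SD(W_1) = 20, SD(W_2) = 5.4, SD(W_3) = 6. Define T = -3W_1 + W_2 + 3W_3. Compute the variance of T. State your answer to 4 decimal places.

3953.1600

var(W_1) = 400, var(W_2) = 29.16, var(W_3) = 36
By independence, var(T) = (-3)²var(W_1) + (1)²var(W_2) + (3)²var(W_3)
= (-3)²·400 + (1)²·29.16 + (3)²·36 = 3953.16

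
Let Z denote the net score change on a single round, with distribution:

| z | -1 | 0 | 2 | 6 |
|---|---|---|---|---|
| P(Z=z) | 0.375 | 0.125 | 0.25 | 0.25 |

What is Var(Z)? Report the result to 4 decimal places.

E[Z] = (-1)(0.375) + (0)(0.125) + (2)(0.25) + (6)(0.25) = 1.625
E[Z²] = (-1)²(0.375) + (0)²(0.125) + (2)²(0.25) + (6)²(0.25) = 10.375
Var(Z) = E[Z²] − (E[Z])² = 10.375 − (1.625)² = 7.734375

7.7344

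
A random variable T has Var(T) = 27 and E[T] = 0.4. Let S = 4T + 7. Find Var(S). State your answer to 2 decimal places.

Var(4T + 7) = (4)²·Var(T) = 16·27 = 432

432.00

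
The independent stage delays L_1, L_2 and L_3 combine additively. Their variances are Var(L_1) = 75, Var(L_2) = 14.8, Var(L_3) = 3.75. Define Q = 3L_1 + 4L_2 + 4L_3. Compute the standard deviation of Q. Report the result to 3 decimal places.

31.174

By independence, Var(Q) = (3)²Var(L_1) + (4)²Var(L_2) + (4)²Var(L_3)
= (3)²·75 + (4)²·14.8 + (4)²·3.75 = 971.8
sd(Q) = √971.8 ≈ 31.174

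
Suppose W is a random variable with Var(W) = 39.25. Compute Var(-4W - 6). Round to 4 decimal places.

628.0000

Var(-4W - 6) = (-4)²·Var(W) = 16·39.25 = 628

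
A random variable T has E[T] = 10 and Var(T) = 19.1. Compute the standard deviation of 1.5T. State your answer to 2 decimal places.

6.56

Var(1.5T) = (1.5)²·19.1 = 42.975
σ(1.5T) = √42.975 ≈ 6.56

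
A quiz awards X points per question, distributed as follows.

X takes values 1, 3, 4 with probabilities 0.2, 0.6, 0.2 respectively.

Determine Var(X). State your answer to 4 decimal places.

E[X] = (1)(0.2) + (3)(0.6) + (4)(0.2) = 2.8
E[X²] = (1)²(0.2) + (3)²(0.6) + (4)²(0.2) = 8.8
Var(X) = E[X²] − (E[X])² = 8.8 − (2.8)² = 0.96

0.9600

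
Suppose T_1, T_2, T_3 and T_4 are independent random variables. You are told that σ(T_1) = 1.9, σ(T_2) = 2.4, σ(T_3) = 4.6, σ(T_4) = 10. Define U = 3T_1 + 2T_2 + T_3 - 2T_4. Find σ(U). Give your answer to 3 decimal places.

21.833

Var(T_1) = 3.61, Var(T_2) = 5.76, Var(T_3) = 21.16, Var(T_4) = 100
By independence, Var(U) = (3)²Var(T_1) + (2)²Var(T_2) + (1)²Var(T_3) + (-2)²Var(T_4)
= (3)²·3.61 + (2)²·5.76 + (1)²·21.16 + (-2)²·100 = 476.69
σ(U) = √476.69 ≈ 21.833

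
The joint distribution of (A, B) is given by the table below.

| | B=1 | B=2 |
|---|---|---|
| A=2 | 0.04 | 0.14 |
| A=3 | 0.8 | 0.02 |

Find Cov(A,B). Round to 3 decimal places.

E[A] = 2.82,  E[B] = 1.16
E[AB] = 3.16
Cov(A,B) = E[AB] − E[A]E[B] = 3.16 − (2.82)(1.16) = -0.1112

-0.111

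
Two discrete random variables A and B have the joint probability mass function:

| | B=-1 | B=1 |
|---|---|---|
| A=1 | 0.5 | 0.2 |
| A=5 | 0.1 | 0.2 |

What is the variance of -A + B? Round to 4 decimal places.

3.0400

E[A] = 2.2,  E[B] = -0.2,  E[AB] = 0.2
V(A) = 8.2 − (2.2)² = 3.36;  V(B) = 1 − (-0.2)² = 0.96
cov(A,B) = 0.2 − (2.2)(-0.2) = 0.64
V(-A + B) = (-1)²·3.36 + (1)²·0.96 + 2·(-1)·(1)·0.64 = 3.04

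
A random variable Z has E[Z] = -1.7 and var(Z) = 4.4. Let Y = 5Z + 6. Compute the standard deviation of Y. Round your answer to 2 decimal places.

var(5Z + 6) = (5)²·4.4 = 110
SD(Y) = √110 ≈ 10.49

10.49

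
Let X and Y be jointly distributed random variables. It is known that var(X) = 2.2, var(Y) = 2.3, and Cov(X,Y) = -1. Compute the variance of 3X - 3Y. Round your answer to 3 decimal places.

var(3X - 3Y) = (3)²·var(X) + (-3)²·var(Y) + 2·(3)·(-3)·Cov(X,Y)
= 9·2.2 + 9·2.3 + -18·-1 = 58.5

58.500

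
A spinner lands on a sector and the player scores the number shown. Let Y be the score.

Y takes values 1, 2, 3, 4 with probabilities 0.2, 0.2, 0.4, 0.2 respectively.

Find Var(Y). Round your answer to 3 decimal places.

E[Y] = (1)(0.2) + (2)(0.2) + (3)(0.4) + (4)(0.2) = 2.6
E[Y²] = (1)²(0.2) + (2)²(0.2) + (3)²(0.4) + (4)²(0.2) = 7.8
Var(Y) = E[Y²] − (E[Y])² = 7.8 − (2.6)² = 1.04

1.040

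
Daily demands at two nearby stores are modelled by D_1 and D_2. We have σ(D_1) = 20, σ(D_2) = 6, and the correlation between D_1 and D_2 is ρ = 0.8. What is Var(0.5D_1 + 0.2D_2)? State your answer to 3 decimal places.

Var(D_1) = (20)² = 400;  Var(D_2) = (6)² = 36
Cov(D_1,D_2) = ρ·σ(D_1)·σ(D_2) = 0.8·20·6 = 96
Var(0.5D_1 + 0.2D_2) = (0.5)²·Var(D_1) + (0.2)²·Var(D_2) + 2·(0.5)·(0.2)·Cov(D_1,D_2)
= 0.25·400 + 0.04·36 + 0.2·96 = 120.64

120.640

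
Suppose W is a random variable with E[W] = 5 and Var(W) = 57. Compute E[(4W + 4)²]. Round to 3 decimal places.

1488.000

E[4W + 4] = 4·5 + 4 = 24
Var(4W + 4) = (4)²·57 = 912
E[(4W + 4)²] = Var((4W + 4)) + (E[(4W + 4)])² = 912 + (24)² = 1488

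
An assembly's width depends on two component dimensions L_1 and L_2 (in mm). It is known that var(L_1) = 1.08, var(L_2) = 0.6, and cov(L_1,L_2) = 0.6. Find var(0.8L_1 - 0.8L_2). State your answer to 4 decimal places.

var(0.8L_1 - 0.8L_2) = (0.8)²·var(L_1) + (-0.8)²·var(L_2) + 2·(0.8)·(-0.8)·cov(L_1,L_2)
= 0.64·1.08 + 0.64·0.6 + -1.28·0.6 = 0.3072

0.3072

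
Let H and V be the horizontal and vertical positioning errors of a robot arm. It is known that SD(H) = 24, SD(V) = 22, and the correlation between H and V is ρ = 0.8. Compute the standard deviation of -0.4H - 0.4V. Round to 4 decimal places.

17.4576

Var(H) = (24)² = 576;  Var(V) = (22)² = 484
cov(H,V) = ρ·SD(H)·SD(V) = 0.8·24·22 = 422.4
Var(-0.4H - 0.4V) = (-0.4)²·Var(H) + (-0.4)²·Var(V) + 2·(-0.4)·(-0.4)·cov(H,V)
= 0.16·576 + 0.16·484 + 0.32·422.4 = 304.768
SD(-0.4H - 0.4V) = √304.768 ≈ 17.4576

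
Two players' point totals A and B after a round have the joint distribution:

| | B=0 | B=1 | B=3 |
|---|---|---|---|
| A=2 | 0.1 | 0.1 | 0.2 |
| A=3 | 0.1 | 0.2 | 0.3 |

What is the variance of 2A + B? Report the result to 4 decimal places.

2.6000

E[A] = 2.6,  E[B] = 1.8,  E[AB] = 4.7
Var(A) = 7 − (2.6)² = 0.24;  Var(B) = 4.8 − (1.8)² = 1.56
Cov(A,B) = 4.7 − (2.6)(1.8) = 0.02
Var(2A + B) = (2)²·0.24 + (1)²·1.56 + 2·(2)·(1)·0.02 = 2.6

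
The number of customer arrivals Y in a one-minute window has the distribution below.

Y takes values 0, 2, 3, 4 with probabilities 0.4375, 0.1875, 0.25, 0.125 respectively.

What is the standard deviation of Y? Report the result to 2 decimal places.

E[Y] = (0)(0.4375) + (2)(0.1875) + (3)(0.25) + (4)(0.125) = 1.625
E[Y²] = (0)²(0.4375) + (2)²(0.1875) + (3)²(0.25) + (4)²(0.125) = 5
Var(Y) = E[Y²] − (E[Y])² = 5 − (1.625)² = 2.359375
sd(Y) = √2.359375 ≈ 1.54

1.54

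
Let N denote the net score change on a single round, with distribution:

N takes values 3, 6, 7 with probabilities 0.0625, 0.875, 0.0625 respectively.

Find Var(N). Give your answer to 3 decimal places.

E[N] = (3)(0.0625) + (6)(0.875) + (7)(0.0625) = 5.875
E[N²] = (3)²(0.0625) + (6)²(0.875) + (7)²(0.0625) = 35.125
Var(N) = E[N²] − (E[N])² = 35.125 − (5.875)² = 0.609375

0.609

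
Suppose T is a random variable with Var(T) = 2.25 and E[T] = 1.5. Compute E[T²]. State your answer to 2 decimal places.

4.50

E[T²] = Var(T) + (E[T])² = 2.25 + (1.5)² = 4.5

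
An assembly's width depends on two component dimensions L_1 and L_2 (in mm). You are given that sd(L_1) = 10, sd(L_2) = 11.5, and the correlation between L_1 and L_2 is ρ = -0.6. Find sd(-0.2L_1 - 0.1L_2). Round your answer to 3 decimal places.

Var(L_1) = (10)² = 100;  Var(L_2) = (11.5)² = 132.25
Cov(L_1,L_2) = ρ·sd(L_1)·sd(L_2) = -0.6·10·11.5 = -69
Var(-0.2L_1 - 0.1L_2) = (-0.2)²·Var(L_1) + (-0.1)²·Var(L_2) + 2·(-0.2)·(-0.1)·Cov(L_1,L_2)
= 0.04·100 + 0.01·132.25 + 0.04·-69 = 2.5625
sd(-0.2L_1 - 0.1L_2) = √2.5625 ≈ 1.601

1.601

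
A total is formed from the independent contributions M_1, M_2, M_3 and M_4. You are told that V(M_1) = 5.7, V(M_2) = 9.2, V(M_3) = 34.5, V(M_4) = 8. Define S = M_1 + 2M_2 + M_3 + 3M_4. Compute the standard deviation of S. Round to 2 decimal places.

12.21

By independence, V(S) = (1)²V(M_1) + (2)²V(M_2) + (1)²V(M_3) + (3)²V(M_4)
= (1)²·5.7 + (2)²·9.2 + (1)²·34.5 + (3)²·8 = 149
SD(S) = √149 ≈ 12.21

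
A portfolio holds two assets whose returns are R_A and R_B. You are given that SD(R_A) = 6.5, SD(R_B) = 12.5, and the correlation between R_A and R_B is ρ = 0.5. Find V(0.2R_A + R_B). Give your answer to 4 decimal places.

V(R_A) = (6.5)² = 42.25;  V(R_B) = (12.5)² = 156.25
Cov(R_A,R_B) = ρ·SD(R_A)·SD(R_B) = 0.5·6.5·12.5 = 40.625
V(0.2R_A + R_B) = (0.2)²·V(R_A) + (1)²·V(R_B) + 2·(0.2)·(1)·Cov(R_A,R_B)
= 0.04·42.25 + 1·156.25 + 0.4·40.625 = 174.19

174.1900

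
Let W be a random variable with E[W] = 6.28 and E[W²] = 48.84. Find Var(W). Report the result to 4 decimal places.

Var(W) = 48.84 − (6.28)² = 9.4016

9.4016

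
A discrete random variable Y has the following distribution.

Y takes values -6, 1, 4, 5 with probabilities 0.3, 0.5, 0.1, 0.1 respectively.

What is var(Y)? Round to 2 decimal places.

E[Y] = (-6)(0.3) + (1)(0.5) + (4)(0.1) + (5)(0.1) = -0.4
E[Y²] = (-6)²(0.3) + (1)²(0.5) + (4)²(0.1) + (5)²(0.1) = 15.4
var(Y) = E[Y²] − (E[Y])² = 15.4 − (-0.4)² = 15.24

15.24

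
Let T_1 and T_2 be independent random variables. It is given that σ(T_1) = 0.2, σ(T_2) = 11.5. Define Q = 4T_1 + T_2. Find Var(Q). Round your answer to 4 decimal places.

Var(T_1) = 0.04, Var(T_2) = 132.25
By independence, Var(Q) = (4)²Var(T_1) + (1)²Var(T_2)
= (4)²·0.04 + (1)²·132.25 = 132.89

132.8900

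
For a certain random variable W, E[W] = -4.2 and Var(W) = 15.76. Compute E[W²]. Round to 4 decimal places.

E[W²] = Var(W) + (E[W])² = 15.76 + (-4.2)² = 33.4

33.4000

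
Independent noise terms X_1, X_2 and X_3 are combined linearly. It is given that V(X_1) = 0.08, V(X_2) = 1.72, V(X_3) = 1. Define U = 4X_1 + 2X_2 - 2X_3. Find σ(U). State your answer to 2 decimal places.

By independence, V(U) = (4)²V(X_1) + (2)²V(X_2) + (-2)²V(X_3)
= (4)²·0.08 + (2)²·1.72 + (-2)²·1 = 12.16
σ(U) = √12.16 ≈ 3.49

3.49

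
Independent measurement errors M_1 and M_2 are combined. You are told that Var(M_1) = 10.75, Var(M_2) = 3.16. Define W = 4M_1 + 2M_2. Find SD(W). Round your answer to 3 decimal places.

By independence, Var(W) = (4)²Var(M_1) + (2)²Var(M_2)
= (4)²·10.75 + (2)²·3.16 = 184.64
SD(W) = √184.64 ≈ 13.588

13.588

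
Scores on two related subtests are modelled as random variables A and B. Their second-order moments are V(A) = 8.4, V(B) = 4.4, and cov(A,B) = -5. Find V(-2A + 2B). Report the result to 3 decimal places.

V(-2A + 2B) = (-2)²·V(A) + (2)²·V(B) + 2·(-2)·(2)·cov(A,B)
= 4·8.4 + 4·4.4 + -8·-5 = 91.2

91.200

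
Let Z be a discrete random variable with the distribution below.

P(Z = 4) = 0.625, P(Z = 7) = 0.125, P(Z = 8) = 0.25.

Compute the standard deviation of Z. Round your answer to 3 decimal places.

1.798

E[Z] = (4)(0.625) + (7)(0.125) + (8)(0.25) = 5.375
E[Z²] = (4)²(0.625) + (7)²(0.125) + (8)²(0.25) = 32.125
var(Z) = E[Z²] − (E[Z])² = 32.125 − (5.375)² = 3.234375
sd(Z) = √3.234375 ≈ 1.798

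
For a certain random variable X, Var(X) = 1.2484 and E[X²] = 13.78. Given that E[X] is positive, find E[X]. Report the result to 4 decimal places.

(E[X])² = E[X²] − Var(X) = 13.78 − 1.2484 = 12.5316
E[X] = √12.5316 = 3.54

3.5400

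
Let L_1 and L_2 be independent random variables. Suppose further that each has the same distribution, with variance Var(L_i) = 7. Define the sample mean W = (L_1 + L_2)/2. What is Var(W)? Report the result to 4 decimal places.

By independence, Var(W) = (0.5)²Var(L_1) + (0.5)²Var(L_2)
= (0.5)²·7 + (0.5)²·7 = 3.5

3.5000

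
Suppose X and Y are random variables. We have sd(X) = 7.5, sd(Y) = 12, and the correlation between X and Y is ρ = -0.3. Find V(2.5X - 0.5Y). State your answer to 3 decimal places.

455.063

V(X) = (7.5)² = 56.25;  V(Y) = (12)² = 144
cov(X,Y) = ρ·sd(X)·sd(Y) = -0.3·7.5·12 = -27
V(2.5X - 0.5Y) = (2.5)²·V(X) + (-0.5)²·V(Y) + 2·(2.5)·(-0.5)·cov(X,Y)
= 6.25·56.25 + 0.25·144 + -2.5·-27 = 455.0625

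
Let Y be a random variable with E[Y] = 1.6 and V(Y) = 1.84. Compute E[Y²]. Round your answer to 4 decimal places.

E[Y²] = V(Y) + (E[Y])² = 1.84 + (1.6)² = 4.4

4.4000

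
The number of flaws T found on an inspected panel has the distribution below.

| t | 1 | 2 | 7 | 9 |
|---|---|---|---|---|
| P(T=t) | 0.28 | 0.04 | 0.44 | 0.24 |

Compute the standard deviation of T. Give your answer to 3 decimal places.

E[T] = (1)(0.28) + (2)(0.04) + (7)(0.44) + (9)(0.24) = 5.6
E[T²] = (1)²(0.28) + (2)²(0.04) + (7)²(0.44) + (9)²(0.24) = 41.44
var(T) = E[T²] − (E[T])² = 41.44 − (5.6)² = 10.08
σ(T) = √10.08 ≈ 3.175

3.175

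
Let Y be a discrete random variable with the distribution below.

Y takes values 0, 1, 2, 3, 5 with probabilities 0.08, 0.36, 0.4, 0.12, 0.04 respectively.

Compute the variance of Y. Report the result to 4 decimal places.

1.0816

E[Y] = (0)(0.08) + (1)(0.36) + (2)(0.4) + (3)(0.12) + (5)(0.04) = 1.72
E[Y²] = (0)²(0.08) + (1)²(0.36) + (2)²(0.4) + (3)²(0.12) + (5)²(0.04) = 4.04
Var(Y) = E[Y²] − (E[Y])² = 4.04 − (1.72)² = 1.0816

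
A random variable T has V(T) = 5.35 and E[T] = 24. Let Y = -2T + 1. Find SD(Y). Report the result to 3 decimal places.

4.626

V(-2T + 1) = (-2)²·5.35 = 21.4
SD(Y) = √21.4 ≈ 4.626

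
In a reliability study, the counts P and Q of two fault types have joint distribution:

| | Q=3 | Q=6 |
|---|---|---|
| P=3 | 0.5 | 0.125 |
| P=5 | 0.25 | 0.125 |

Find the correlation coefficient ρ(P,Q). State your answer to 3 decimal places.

E[P] = 3.75,  E[Q] = 3.75
E[PQ] = 14.25
cov(P,Q) = E[PQ] − E[P]E[Q] = 14.25 − (3.75)(3.75) = 0.1875
Var(P) = 0.9375,  Var(Q) = 1.6875
ρ = 0.1875 / √(0.9375·1.6875) ≈ 0.149

0.149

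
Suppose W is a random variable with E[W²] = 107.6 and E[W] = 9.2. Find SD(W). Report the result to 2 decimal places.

4.79

var(W) = 107.6 − (9.2)² = 22.96
SD(W) = √22.96 ≈ 4.79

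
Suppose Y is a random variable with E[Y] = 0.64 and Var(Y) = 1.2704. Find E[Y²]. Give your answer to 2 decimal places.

1.68

E[Y²] = Var(Y) + (E[Y])² = 1.2704 + (0.64)² = 1.68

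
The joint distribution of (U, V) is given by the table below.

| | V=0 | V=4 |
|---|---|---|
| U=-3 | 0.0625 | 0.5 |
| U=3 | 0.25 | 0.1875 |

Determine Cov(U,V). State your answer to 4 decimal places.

-2.7188

E[U] = -0.375,  E[V] = 2.75
E[UV] = -3.75
Cov(U,V) = E[UV] − E[U]E[V] = -3.75 − (-0.375)(2.75) = -2.71875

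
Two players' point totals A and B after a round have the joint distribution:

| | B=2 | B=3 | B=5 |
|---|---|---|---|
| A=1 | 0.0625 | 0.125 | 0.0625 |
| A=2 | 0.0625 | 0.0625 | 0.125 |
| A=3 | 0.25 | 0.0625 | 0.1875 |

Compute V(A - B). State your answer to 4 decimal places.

E[A] = 2.25,  E[B] = 3.375,  E[AB] = 7.5625
V(A) = 5.75 − (2.25)² = 0.6875;  V(B) = 13.125 − (3.375)² = 1.734375
cov(A,B) = 7.5625 − (2.25)(3.375) = -0.03125
V(A - B) = (1)²·0.6875 + (-1)²·1.734375 + 2·(1)·(-1)·-0.03125 = 2.484375

2.4844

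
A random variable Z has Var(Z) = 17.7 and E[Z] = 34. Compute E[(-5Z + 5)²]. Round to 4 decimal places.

27667.5000

E[-5Z + 5] = -5·34 + 5 = -165
Var(-5Z + 5) = (-5)²·17.7 = 442.5
E[(-5Z + 5)²] = Var((-5Z + 5)) + (E[(-5Z + 5)])² = 442.5 + (-165)² = 27667.5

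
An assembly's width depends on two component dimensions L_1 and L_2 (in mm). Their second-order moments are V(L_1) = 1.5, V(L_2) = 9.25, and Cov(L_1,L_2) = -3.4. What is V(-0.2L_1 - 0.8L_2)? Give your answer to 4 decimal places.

V(-0.2L_1 - 0.8L_2) = (-0.2)²·V(L_1) + (-0.8)²·V(L_2) + 2·(-0.2)·(-0.8)·Cov(L_1,L_2)
= 0.04·1.5 + 0.64·9.25 + 0.32·-3.4 = 4.892

4.8920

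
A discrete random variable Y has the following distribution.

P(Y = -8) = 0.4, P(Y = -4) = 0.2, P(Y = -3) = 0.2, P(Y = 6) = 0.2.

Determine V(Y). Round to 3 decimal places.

26.240

E[Y] = (-8)(0.4) + (-4)(0.2) + (-3)(0.2) + (6)(0.2) = -3.4
E[Y²] = (-8)²(0.4) + (-4)²(0.2) + (-3)²(0.2) + (6)²(0.2) = 37.8
V(Y) = E[Y²] − (E[Y])² = 37.8 − (-3.4)² = 26.24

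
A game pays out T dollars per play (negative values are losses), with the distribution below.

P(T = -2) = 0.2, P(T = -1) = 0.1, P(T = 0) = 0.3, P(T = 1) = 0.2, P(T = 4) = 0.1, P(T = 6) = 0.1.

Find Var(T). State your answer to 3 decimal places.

E[T] = (-2)(0.2) + (-1)(0.1) + (0)(0.3) + (1)(0.2) + (4)(0.1) + (6)(0.1) = 0.7
E[T²] = (-2)²(0.2) + (-1)²(0.1) + (0)²(0.3) + (1)²(0.2) + (4)²(0.1) + (6)²(0.1) = 6.3
Var(T) = E[T²] − (E[T])² = 6.3 − (0.7)² = 5.81

5.810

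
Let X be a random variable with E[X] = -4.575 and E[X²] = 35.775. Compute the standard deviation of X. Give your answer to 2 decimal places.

V(X) = 35.775 − (-4.575)² = 14.844375
sd(X) = √14.844375 ≈ 3.85

3.85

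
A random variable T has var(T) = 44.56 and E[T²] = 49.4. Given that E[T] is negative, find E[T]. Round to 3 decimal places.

(E[T])² = E[T²] − var(T) = 49.4 − 44.56 = 4.84
E[T] = −√4.84 = -2.2

-2.200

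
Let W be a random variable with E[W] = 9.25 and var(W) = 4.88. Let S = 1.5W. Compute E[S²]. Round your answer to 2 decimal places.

E[1.5W] = 1.5·9.25 = 13.875
var(1.5W) = (1.5)²·4.88 = 10.98
E[S²] = var(S) + (E[S])² = 10.98 + (13.875)² = 203.495625

203.50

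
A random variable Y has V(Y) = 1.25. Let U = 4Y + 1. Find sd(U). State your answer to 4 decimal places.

V(4Y + 1) = (4)²·1.25 = 20
sd(U) = √20 ≈ 4.4721

4.4721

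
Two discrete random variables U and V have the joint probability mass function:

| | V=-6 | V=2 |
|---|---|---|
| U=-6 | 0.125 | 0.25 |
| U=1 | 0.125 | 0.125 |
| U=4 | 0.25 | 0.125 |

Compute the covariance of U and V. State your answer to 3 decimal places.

E[U] = -0.5,  E[V] = -2
E[UV] = -4
Cov(U,V) = E[UV] − E[U]E[V] = -4 − (-0.5)(-2) = -5

-5.000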